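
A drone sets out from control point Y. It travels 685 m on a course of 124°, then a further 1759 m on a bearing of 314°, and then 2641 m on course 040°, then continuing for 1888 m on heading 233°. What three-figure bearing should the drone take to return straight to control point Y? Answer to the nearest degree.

164°

Leg 1 (124°, 685 m): east 685 sin 124° = 567.89, north 685 cos 124° = -383.05
Leg 2 (314°, 1759 m): east 1759 sin 314° = -1265.32, north 1759 cos 314° = 1221.90
Leg 3 (040°, 2641 m): east 2641 sin 40° = 1697.60, north 2641 cos 40° = 2023.12
Leg 4 (233°, 1888 m): east 1888 sin 233° = -1507.82, north 1888 cos 233° = -1136.23
Net displacement: -507.65 east, 1725.75 north. Direction back to start is (507.65, -1725.75): bearing = atan2(507.65, -1725.75) mod 360° = 163.61° ≈ 164°.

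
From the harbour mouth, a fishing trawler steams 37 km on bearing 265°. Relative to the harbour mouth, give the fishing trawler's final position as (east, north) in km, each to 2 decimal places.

Leg 1 (265°, 37 km): east 37 sin 265° = -36.86, north 37 cos 265° = -3.22
Summing: -36.86 km east, -3.22 km north → (-36.86, -3.22).

(-36.86, -3.22)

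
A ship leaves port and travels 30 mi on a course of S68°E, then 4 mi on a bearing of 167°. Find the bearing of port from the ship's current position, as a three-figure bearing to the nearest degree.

298°

Leg 1 (S68°E, 30 mi): east 30 sin 112° = 27.82, north 30 cos 112° = -11.24
Leg 2 (167°, 4 mi): east 4 sin 167° = 0.90, north 4 cos 167° = -3.90
Net displacement: 28.72 east, -15.14 north. Direction back to start is (-28.72, 15.14): bearing = atan2(-28.72, 15.14) mod 360° = 297.79° ≈ 298°.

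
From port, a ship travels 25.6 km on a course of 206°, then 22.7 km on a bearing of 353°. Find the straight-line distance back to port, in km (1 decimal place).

Leg 1 (206°, 25.6 km): east 25.6 sin 206° = -11.22, north 25.6 cos 206° = -23.01
Leg 2 (353°, 22.7 km): east 22.7 sin 353° = -2.77, north 22.7 cos 353° = 22.53
Net: -13.99 east, -0.48 north. Distance = √((-13.99)² + (-0.48)²) = 13.997 km.

14.0 km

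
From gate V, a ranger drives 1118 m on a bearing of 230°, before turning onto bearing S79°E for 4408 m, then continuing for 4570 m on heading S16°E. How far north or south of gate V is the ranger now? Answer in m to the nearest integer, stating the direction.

5953 m south

Leg 1 (230°, 1118 m): east 1118 sin 230° = -856.44, north 1118 cos 230° = -718.64
Leg 2 (S79°E, 4408 m): east 4408 sin 101° = 4327.01, north 4408 cos 101° = -841.09
Leg 3 (S16°E, 4570 m): east 4570 sin 164° = 1259.66, north 4570 cos 164° = -4392.97
Net north component: -5952.69 m.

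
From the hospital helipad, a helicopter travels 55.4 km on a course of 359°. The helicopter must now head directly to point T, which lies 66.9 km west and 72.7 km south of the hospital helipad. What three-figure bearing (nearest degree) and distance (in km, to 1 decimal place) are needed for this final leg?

207°, 144.1 km

Leg 1 (359°, 55.4 km): east 55.4 sin 359° = -0.97, north 55.4 cos 359° = 55.39
Current position: (-0.97, 55.39). Target: (-66.9, -72.7). Remaining: Δeast = -65.93, Δnorth = -128.09.
Bearing = atan2(-65.93, -128.09) mod 360° = 207.24°; distance = √((-65.93)² + (-128.09)²) = 144.065 km.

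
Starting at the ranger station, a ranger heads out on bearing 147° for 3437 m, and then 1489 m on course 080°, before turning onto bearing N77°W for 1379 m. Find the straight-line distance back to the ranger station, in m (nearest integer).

3055 m

Leg 1 (147°, 3437 m): east 3437 sin 147° = 1871.92, north 3437 cos 147° = -2882.51
Leg 2 (080°, 1489 m): east 1489 sin 80° = 1466.38, north 1489 cos 80° = 258.56
Leg 3 (N77°W, 1379 m): east 1379 sin 283° = -1343.66, north 1379 cos 283° = 310.21
Net: 1994.65 east, -2313.74 north. Distance = √((1994.65)² + (-2313.74)²) = 3054.834 m.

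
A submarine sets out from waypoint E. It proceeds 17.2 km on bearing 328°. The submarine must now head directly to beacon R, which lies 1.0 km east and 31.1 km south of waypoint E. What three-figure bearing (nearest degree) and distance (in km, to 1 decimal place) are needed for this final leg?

168°, 46.8 km

Leg 1 (328°, 17.2 km): east 17.2 sin 328° = -9.11, north 17.2 cos 328° = 14.59
Current position: (-9.11, 14.59). Target: (1.0, -31.1). Remaining: Δeast = 10.11, Δnorth = -45.69.
Bearing = atan2(10.11, -45.69) mod 360° = 167.52°; distance = √((10.11)² + (-45.69)²) = 46.793 km.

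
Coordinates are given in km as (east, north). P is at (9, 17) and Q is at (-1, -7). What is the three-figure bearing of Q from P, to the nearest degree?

Δeast = -1 − 9 = -10.00; Δnorth = -7 − 17 = -24.00.
Bearing = atan2(Δeast, Δnorth) mod 360° = 202.62° ≈ 203°.

203°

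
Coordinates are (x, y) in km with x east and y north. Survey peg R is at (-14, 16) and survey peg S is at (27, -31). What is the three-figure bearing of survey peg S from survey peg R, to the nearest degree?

139°

Δeast = 27 − -14 = 41.00; Δnorth = -31 − 16 = -47.00.
Bearing = atan2(Δeast, Δnorth) mod 360° = 138.90° ≈ 139°.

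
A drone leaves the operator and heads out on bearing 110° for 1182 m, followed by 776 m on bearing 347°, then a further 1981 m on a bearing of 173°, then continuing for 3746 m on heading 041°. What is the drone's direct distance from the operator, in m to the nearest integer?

Leg 1 (110°, 1182 m): east 1182 sin 110° = 1110.72, north 1182 cos 110° = -404.27
Leg 2 (347°, 776 m): east 776 sin 347° = -174.56, north 776 cos 347° = 756.11
Leg 3 (173°, 1981 m): east 1981 sin 173° = 241.42, north 1981 cos 173° = -1966.23
Leg 4 (041°, 3746 m): east 3746 sin 41° = 2457.60, north 3746 cos 41° = 2827.14
Net: 3635.17 east, 1212.75 north. Distance = √((3635.17)² + (1212.75)²) = 3832.136 m.

3832 m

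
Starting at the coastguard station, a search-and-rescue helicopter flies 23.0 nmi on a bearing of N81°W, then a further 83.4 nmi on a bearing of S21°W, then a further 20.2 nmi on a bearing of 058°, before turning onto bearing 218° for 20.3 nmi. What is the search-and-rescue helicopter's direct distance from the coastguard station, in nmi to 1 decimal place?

92.9 nmi

Leg 1 (N81°W, 23.0 nmi): east 23.0 sin 279° = -22.72, north 23.0 cos 279° = 3.60
Leg 2 (S21°W, 83.4 nmi): east 83.4 sin 201° = -29.89, north 83.4 cos 201° = -77.86
Leg 3 (058°, 20.2 nmi): east 20.2 sin 58° = 17.13, north 20.2 cos 58° = 10.70
Leg 4 (218°, 20.3 nmi): east 20.3 sin 218° = -12.50, north 20.3 cos 218° = -16.00
Net: -47.97 east, -79.55 north. Distance = √((-47.97)² + (-79.55)²) = 92.899 nmi.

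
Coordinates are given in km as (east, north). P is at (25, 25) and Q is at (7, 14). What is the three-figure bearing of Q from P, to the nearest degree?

Δeast = 7 − 25 = -18.00; Δnorth = 14 − 25 = -11.00.
Bearing = atan2(Δeast, Δnorth) mod 360° = 238.57° ≈ 239°.

239°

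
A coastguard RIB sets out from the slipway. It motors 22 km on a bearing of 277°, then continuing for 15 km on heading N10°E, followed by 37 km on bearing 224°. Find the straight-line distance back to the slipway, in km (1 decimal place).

Leg 1 (277°, 22 km): east 22 sin 277° = -21.84, north 22 cos 277° = 2.68
Leg 2 (N10°E, 15 km): east 15 sin 10° = 2.60, north 15 cos 10° = 14.77
Leg 3 (224°, 37 km): east 37 sin 224° = -25.70, north 37 cos 224° = -26.62
Net: -44.93 east, -9.16 north. Distance = √((-44.93)² + (-9.16)²) = 45.858 km.

45.9 km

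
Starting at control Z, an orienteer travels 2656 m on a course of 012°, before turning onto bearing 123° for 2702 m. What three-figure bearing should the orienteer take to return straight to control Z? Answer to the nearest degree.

Leg 1 (012°, 2656 m): east 2656 sin 12° = 552.21, north 2656 cos 12° = 2597.96
Leg 2 (123°, 2702 m): east 2702 sin 123° = 2266.09, north 2702 cos 123° = -1471.61
Net displacement: 2818.30 east, 1126.35 north. Direction back to start is (-2818.30, -1126.35): bearing = atan2(-2818.30, -1126.35) mod 360° = 248.22° ≈ 248°.

248°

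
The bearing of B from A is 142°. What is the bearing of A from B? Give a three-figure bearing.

Back-bearing = 142° + 180° = 322°.

322°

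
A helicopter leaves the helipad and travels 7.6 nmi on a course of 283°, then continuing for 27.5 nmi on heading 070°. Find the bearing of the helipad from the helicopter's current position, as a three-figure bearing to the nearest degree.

239°

Leg 1 (283°, 7.6 nmi): east 7.6 sin 283° = -7.41, north 7.6 cos 283° = 1.71
Leg 2 (070°, 27.5 nmi): east 27.5 sin 70° = 25.84, north 27.5 cos 70° = 9.41
Net displacement: 18.44 east, 11.12 north. Direction back to start is (-18.44, -11.12): bearing = atan2(-18.44, -11.12) mod 360° = 238.91° ≈ 239°.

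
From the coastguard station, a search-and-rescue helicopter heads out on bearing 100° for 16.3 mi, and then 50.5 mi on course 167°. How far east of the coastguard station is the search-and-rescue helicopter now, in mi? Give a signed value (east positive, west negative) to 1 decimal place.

27.4 mi

Leg 1 (100°, 16.3 mi): east 16.3 sin 100° = 16.05, north 16.3 cos 100° = -2.83
Leg 2 (167°, 50.5 mi): east 50.5 sin 167° = 11.36, north 50.5 cos 167° = -49.21
Net east component: 27.41 mi.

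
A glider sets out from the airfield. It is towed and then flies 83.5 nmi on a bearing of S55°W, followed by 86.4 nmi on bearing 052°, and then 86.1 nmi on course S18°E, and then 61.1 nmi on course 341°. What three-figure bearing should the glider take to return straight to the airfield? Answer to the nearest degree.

341°

Leg 1 (S55°W, 83.5 nmi): east 83.5 sin 235° = -68.40, north 83.5 cos 235° = -47.89
Leg 2 (052°, 86.4 nmi): east 86.4 sin 52° = 68.08, north 86.4 cos 52° = 53.19
Leg 3 (S18°E, 86.1 nmi): east 86.1 sin 162° = 26.61, north 86.1 cos 162° = -81.89
Leg 4 (341°, 61.1 nmi): east 61.1 sin 341° = -19.89, north 61.1 cos 341° = 57.77
Net displacement: 6.40 east, -18.82 north. Direction back to start is (-6.40, 18.82): bearing = atan2(-6.40, 18.82) mod 360° = 341.22° ≈ 341°.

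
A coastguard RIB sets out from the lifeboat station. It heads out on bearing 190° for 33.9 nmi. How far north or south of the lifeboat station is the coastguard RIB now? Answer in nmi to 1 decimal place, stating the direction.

33.4 nmi south

Leg 1 (190°, 33.9 nmi): east 33.9 sin 190° = -5.89, north 33.9 cos 190° = -33.38
Net north component: -33.38 nmi.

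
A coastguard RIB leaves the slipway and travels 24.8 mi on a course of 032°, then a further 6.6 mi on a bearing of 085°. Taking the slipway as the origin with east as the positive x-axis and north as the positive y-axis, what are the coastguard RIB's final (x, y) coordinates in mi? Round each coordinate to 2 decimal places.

(19.72, 21.61)

Leg 1 (032°, 24.8 mi): east 24.8 sin 32° = 13.14, north 24.8 cos 32° = 21.03
Leg 2 (085°, 6.6 mi): east 6.6 sin 85° = 6.57, north 6.6 cos 85° = 0.58
Summing: 19.72 mi east, 21.61 mi north → (19.72, 21.61).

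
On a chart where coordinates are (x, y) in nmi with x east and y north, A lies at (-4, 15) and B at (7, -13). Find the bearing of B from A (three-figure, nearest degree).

Δeast = 7 − -4 = 11.00; Δnorth = -13 − 15 = -28.00.
Bearing = atan2(Δeast, Δnorth) mod 360° = 158.55° ≈ 159°.

159°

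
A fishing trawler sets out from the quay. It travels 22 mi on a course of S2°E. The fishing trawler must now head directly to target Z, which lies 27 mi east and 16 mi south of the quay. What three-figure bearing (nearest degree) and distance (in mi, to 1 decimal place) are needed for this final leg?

Leg 1 (S2°E, 22 mi): east 22 sin 178° = 0.77, north 22 cos 178° = -21.99
Current position: (0.77, -21.99). Target: (27, -16). Remaining: Δeast = 26.23, Δnorth = 5.99.
Bearing = atan2(26.23, 5.99) mod 360° = 77.14°; distance = √((26.23)² + (5.99)²) = 26.907 mi.

077°, 26.9 mi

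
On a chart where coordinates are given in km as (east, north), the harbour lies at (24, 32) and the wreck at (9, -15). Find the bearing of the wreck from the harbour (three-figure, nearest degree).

198°

Δeast = 9 − 24 = -15.00; Δnorth = -15 − 32 = -47.00.
Bearing = atan2(Δeast, Δnorth) mod 360° = 197.70° ≈ 198°.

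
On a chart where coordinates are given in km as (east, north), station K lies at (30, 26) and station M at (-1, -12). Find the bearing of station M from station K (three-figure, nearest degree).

219°

Δeast = -1 − 30 = -31.00; Δnorth = -12 − 26 = -38.00.
Bearing = atan2(Δeast, Δnorth) mod 360° = 219.21° ≈ 219°.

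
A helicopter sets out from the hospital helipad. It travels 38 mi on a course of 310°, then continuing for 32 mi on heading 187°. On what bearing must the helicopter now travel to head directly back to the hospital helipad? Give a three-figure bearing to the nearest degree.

077°

Leg 1 (310°, 38 mi): east 38 sin 310° = -29.11, north 38 cos 310° = 24.43
Leg 2 (187°, 32 mi): east 32 sin 187° = -3.90, north 32 cos 187° = -31.76
Net displacement: -33.01 east, -7.34 north. Direction back to start is (33.01, 7.34): bearing = atan2(33.01, 7.34) mod 360° = 77.47° ≈ 077°.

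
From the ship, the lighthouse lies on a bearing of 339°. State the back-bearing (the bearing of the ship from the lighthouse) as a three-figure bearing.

Back-bearing = 339° − 180° = 159°.

159°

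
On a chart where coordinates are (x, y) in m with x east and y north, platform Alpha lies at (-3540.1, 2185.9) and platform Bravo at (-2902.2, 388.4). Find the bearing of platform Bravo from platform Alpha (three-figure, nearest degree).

Δeast = -2902.2 − -3540.1 = 637.90; Δnorth = 388.4 − 2185.9 = -1797.50.
Bearing = atan2(Δeast, Δnorth) mod 360° = 160.46° ≈ 160°.

160°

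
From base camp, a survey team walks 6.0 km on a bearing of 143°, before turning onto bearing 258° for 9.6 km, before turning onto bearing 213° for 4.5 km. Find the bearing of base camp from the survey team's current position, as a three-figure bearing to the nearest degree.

038°

Leg 1 (143°, 6.0 km): east 6.0 sin 143° = 3.61, north 6.0 cos 143° = -4.79
Leg 2 (258°, 9.6 km): east 9.6 sin 258° = -9.39, north 9.6 cos 258° = -2.00
Leg 3 (213°, 4.5 km): east 4.5 sin 213° = -2.45, north 4.5 cos 213° = -3.77
Net displacement: -8.23 east, -10.56 north. Direction back to start is (8.23, 10.56): bearing = atan2(8.23, 10.56) mod 360° = 37.93° ≈ 038°.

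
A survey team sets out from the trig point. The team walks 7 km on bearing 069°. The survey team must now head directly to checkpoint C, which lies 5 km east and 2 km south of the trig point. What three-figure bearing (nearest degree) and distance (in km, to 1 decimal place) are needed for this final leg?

Leg 1 (069°, 7 km): east 7 sin 69° = 6.54, north 7 cos 69° = 2.51
Current position: (6.54, 2.51). Target: (5, -2). Remaining: Δeast = -1.54, Δnorth = -4.51.
Bearing = atan2(-1.54, -4.51) mod 360° = 198.80°; distance = √((-1.54)² + (-4.51)²) = 4.763 km.

199°, 4.8 km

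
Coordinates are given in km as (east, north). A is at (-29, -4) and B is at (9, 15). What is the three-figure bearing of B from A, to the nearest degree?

Δeast = 9 − -29 = 38.00; Δnorth = 15 − -4 = 19.00.
Bearing = atan2(Δeast, Δnorth) mod 360° = 63.43° ≈ 063°.

063°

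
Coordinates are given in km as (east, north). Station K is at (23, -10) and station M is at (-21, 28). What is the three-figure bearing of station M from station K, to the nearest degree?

311°

Δeast = -21 − 23 = -44.00; Δnorth = 28 − -10 = 38.00.
Bearing = atan2(Δeast, Δnorth) mod 360° = 310.82° ≈ 311°.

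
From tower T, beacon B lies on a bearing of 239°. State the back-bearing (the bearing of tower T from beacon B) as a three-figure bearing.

Back-bearing = 239° − 180° = 059°.

059°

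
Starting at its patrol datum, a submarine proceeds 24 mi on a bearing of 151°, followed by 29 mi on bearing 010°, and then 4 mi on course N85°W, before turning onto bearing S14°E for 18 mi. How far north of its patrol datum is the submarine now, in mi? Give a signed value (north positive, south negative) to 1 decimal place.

Leg 1 (151°, 24 mi): east 24 sin 151° = 11.64, north 24 cos 151° = -20.99
Leg 2 (010°, 29 mi): east 29 sin 10° = 5.04, north 29 cos 10° = 28.56
Leg 3 (N85°W, 4 mi): east 4 sin 275° = -3.98, north 4 cos 275° = 0.35
Leg 4 (S14°E, 18 mi): east 18 sin 166° = 4.35, north 18 cos 166° = -17.47
Net north component: -9.55 mi.

-9.5 mi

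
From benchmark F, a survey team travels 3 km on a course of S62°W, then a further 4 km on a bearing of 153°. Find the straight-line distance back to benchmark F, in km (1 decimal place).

5.0 km

Leg 1 (S62°W, 3 km): east 3 sin 242° = -2.65, north 3 cos 242° = -1.41
Leg 2 (153°, 4 km): east 4 sin 153° = 1.82, north 4 cos 153° = -3.56
Net: -0.83 east, -4.97 north. Distance = √((-0.83)² + (-4.97)²) = 5.042 km.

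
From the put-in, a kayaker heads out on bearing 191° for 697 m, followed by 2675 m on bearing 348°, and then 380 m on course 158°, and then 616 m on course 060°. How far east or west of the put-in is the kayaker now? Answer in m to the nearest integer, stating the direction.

13 m west

Leg 1 (191°, 697 m): east 697 sin 191° = -132.99, north 697 cos 191° = -684.19
Leg 2 (348°, 2675 m): east 2675 sin 348° = -556.16, north 2675 cos 348° = 2616.54
Leg 3 (158°, 380 m): east 380 sin 158° = 142.35, north 380 cos 158° = -352.33
Leg 4 (060°, 616 m): east 616 sin 60° = 533.47, north 616 cos 60° = 308.00
Net east component: -13.34 m.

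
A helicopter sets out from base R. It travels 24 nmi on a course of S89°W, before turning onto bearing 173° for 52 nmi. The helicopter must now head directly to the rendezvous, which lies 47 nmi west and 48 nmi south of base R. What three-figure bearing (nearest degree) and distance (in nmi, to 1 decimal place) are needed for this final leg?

Leg 1 (S89°W, 24 nmi): east 24 sin 269° = -24.00, north 24 cos 269° = -0.42
Leg 2 (173°, 52 nmi): east 52 sin 173° = 6.34, north 52 cos 173° = -51.61
Current position: (-17.66, -52.03). Target: (-47, -48). Remaining: Δeast = -29.34, Δnorth = 4.03.
Bearing = atan2(-29.34, 4.03) mod 360° = 277.82°; distance = √((-29.34)² + (4.03)²) = 29.617 nmi.

278°, 29.6 nmi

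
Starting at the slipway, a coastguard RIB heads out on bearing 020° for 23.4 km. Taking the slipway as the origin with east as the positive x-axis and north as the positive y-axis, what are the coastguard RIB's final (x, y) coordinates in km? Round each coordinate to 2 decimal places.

Leg 1 (020°, 23.4 km): east 23.4 sin 20° = 8.00, north 23.4 cos 20° = 21.99
Summing: 8.00 km east, 21.99 km north → (8.00, 21.99).

(8.00, 21.99)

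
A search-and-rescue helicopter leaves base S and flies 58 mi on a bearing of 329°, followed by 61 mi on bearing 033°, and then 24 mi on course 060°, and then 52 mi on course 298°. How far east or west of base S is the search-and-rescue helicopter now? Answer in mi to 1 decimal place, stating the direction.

21.8 mi west

Leg 1 (329°, 58 mi): east 58 sin 329° = -29.87, north 58 cos 329° = 49.72
Leg 2 (033°, 61 mi): east 61 sin 33° = 33.22, north 61 cos 33° = 51.16
Leg 3 (060°, 24 mi): east 24 sin 60° = 20.78, north 24 cos 60° = 12.00
Leg 4 (298°, 52 mi): east 52 sin 298° = -45.91, north 52 cos 298° = 24.41
Net east component: -21.78 mi.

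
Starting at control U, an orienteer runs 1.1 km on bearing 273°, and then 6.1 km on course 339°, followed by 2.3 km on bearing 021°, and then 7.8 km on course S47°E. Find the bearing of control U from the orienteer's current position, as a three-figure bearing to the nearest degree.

232°

Leg 1 (273°, 1.1 km): east 1.1 sin 273° = -1.10, north 1.1 cos 273° = 0.06
Leg 2 (339°, 6.1 km): east 6.1 sin 339° = -2.19, north 6.1 cos 339° = 5.69
Leg 3 (021°, 2.3 km): east 2.3 sin 21° = 0.82, north 2.3 cos 21° = 2.15
Leg 4 (S47°E, 7.8 km): east 7.8 sin 133° = 5.70, north 7.8 cos 133° = -5.32
Net displacement: 3.24 east, 2.58 north. Direction back to start is (-3.24, -2.58): bearing = atan2(-3.24, -2.58) mod 360° = 231.51° ≈ 232°.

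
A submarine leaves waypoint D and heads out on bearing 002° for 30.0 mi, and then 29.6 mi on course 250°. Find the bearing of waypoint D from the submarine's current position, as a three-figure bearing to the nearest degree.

127°

Leg 1 (002°, 30.0 mi): east 30.0 sin 2° = 1.05, north 30.0 cos 2° = 29.98
Leg 2 (250°, 29.6 mi): east 29.6 sin 250° = -27.81, north 29.6 cos 250° = -10.12
Net displacement: -26.77 east, 19.86 north. Direction back to start is (26.77, -19.86): bearing = atan2(26.77, -19.86) mod 360° = 126.57° ≈ 127°.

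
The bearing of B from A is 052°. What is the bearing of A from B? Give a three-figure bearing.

Back-bearing = 052° + 180° = 232°.

232°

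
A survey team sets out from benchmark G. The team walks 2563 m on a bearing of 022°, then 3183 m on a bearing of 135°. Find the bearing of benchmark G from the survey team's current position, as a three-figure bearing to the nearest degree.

268°

Leg 1 (022°, 2563 m): east 2563 sin 22° = 960.12, north 2563 cos 22° = 2376.37
Leg 2 (135°, 3183 m): east 3183 sin 135° = 2250.72, north 3183 cos 135° = -2250.72
Net displacement: 3210.84 east, 125.65 north. Direction back to start is (-3210.84, -125.65): bearing = atan2(-3210.84, -125.65) mod 360° = 267.76° ≈ 268°.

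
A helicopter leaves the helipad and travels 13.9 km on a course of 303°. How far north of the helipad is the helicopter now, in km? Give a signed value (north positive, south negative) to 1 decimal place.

Leg 1 (303°, 13.9 km): east 13.9 sin 303° = -11.66, north 13.9 cos 303° = 7.57
Net north component: 7.57 km.

7.6 km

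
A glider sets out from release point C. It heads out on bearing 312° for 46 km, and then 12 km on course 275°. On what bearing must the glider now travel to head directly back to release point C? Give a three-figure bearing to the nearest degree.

125°

Leg 1 (312°, 46 km): east 46 sin 312° = -34.18, north 46 cos 312° = 30.78
Leg 2 (275°, 12 km): east 12 sin 275° = -11.95, north 12 cos 275° = 1.05
Net displacement: -46.14 east, 31.83 north. Direction back to start is (46.14, -31.83): bearing = atan2(46.14, -31.83) mod 360° = 124.60° ≈ 125°.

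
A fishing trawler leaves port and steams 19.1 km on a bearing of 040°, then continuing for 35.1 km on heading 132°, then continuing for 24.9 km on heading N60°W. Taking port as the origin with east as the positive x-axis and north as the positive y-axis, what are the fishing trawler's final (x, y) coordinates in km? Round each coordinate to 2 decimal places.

(16.80, 3.59)

Leg 1 (040°, 19.1 km): east 19.1 sin 40° = 12.28, north 19.1 cos 40° = 14.63
Leg 2 (132°, 35.1 km): east 35.1 sin 132° = 26.08, north 35.1 cos 132° = -23.49
Leg 3 (N60°W, 24.9 km): east 24.9 sin 300° = -21.56, north 24.9 cos 300° = 12.45
Summing: 16.80 km east, 3.59 km north → (16.80, 3.59).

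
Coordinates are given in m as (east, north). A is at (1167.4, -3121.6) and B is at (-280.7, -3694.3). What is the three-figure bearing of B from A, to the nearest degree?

Δeast = -280.7 − 1167.4 = -1448.10; Δnorth = -3694.3 − -3121.6 = -572.70.
Bearing = atan2(Δeast, Δnorth) mod 360° = 248.42° ≈ 248°.

248°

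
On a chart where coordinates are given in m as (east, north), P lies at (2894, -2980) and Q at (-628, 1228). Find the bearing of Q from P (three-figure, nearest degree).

320°

Δeast = -628 − 2894 = -3522.00; Δnorth = 1228 − -2980 = 4208.00.
Bearing = atan2(Δeast, Δnorth) mod 360° = 320.07° ≈ 320°.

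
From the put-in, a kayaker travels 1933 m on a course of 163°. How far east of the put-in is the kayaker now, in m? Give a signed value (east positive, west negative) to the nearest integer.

565 m

Leg 1 (163°, 1933 m): east 1933 sin 163° = 565.15, north 1933 cos 163° = -1848.54
Net east component: 565.15 m.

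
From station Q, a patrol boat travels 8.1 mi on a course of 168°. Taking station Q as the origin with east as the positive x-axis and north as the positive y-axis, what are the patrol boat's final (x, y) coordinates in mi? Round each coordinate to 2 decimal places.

(1.68, -7.92)

Leg 1 (168°, 8.1 mi): east 8.1 sin 168° = 1.68, north 8.1 cos 168° = -7.92
Summing: 1.68 mi east, -7.92 mi north → (1.68, -7.92).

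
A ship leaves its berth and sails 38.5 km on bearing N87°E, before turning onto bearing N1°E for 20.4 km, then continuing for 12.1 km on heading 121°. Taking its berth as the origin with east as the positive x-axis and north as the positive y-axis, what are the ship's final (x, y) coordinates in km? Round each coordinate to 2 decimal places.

Leg 1 (N87°E, 38.5 km): east 38.5 sin 87° = 38.45, north 38.5 cos 87° = 2.01
Leg 2 (N1°E, 20.4 km): east 20.4 sin 1° = 0.36, north 20.4 cos 1° = 20.40
Leg 3 (121°, 12.1 km): east 12.1 sin 121° = 10.37, north 12.1 cos 121° = -6.23
Summing: 49.17 km east, 16.18 km north → (49.17, 16.18).

(49.17, 16.18)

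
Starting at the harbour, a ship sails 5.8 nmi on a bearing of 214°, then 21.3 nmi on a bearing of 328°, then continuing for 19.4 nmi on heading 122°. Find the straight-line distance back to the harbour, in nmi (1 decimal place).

3.5 nmi

Leg 1 (214°, 5.8 nmi): east 5.8 sin 214° = -3.24, north 5.8 cos 214° = -4.81
Leg 2 (328°, 21.3 nmi): east 21.3 sin 328° = -11.29, north 21.3 cos 328° = 18.06
Leg 3 (122°, 19.4 nmi): east 19.4 sin 122° = 16.45, north 19.4 cos 122° = -10.28
Net: 1.92 east, 2.97 north. Distance = √((1.92)² + (2.97)²) = 3.541 nmi.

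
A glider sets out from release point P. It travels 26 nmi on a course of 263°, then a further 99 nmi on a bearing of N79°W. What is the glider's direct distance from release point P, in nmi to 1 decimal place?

124.0 nmi

Leg 1 (263°, 26 nmi): east 26 sin 263° = -25.81, north 26 cos 263° = -3.17
Leg 2 (N79°W, 99 nmi): east 99 sin 281° = -97.18, north 99 cos 281° = 18.89
Net: -122.99 east, 15.72 north. Distance = √((-122.99)² + (15.72)²) = 123.988 nmi.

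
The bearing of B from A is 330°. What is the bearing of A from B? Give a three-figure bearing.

Back-bearing = 330° − 180° = 150°.

150°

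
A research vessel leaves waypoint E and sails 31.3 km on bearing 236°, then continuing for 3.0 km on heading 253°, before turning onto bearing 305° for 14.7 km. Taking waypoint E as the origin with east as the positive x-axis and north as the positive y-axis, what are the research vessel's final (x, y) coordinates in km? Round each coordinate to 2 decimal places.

(-40.86, -9.95)

Leg 1 (236°, 31.3 km): east 31.3 sin 236° = -25.95, north 31.3 cos 236° = -17.50
Leg 2 (253°, 3.0 km): east 3.0 sin 253° = -2.87, north 3.0 cos 253° = -0.88
Leg 3 (305°, 14.7 km): east 14.7 sin 305° = -12.04, north 14.7 cos 305° = 8.43
Summing: -40.86 km east, -9.95 km north → (-40.86, -9.95).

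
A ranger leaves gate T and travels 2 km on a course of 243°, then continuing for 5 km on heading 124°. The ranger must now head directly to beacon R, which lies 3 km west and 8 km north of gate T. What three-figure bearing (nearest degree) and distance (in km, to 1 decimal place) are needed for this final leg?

Leg 1 (243°, 2 km): east 2 sin 243° = -1.78, north 2 cos 243° = -0.91
Leg 2 (124°, 5 km): east 5 sin 124° = 4.15, north 5 cos 124° = -2.80
Current position: (2.36, -3.70). Target: (-3, 8). Remaining: Δeast = -5.36, Δnorth = 11.70.
Bearing = atan2(-5.36, 11.70) mod 360° = 335.38°; distance = √((-5.36)² + (11.70)²) = 12.874 km.

335°, 12.9 km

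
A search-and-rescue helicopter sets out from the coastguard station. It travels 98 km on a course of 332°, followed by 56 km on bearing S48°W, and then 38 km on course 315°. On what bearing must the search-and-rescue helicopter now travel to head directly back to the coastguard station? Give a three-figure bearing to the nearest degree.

Leg 1 (332°, 98 km): east 98 sin 332° = -46.01, north 98 cos 332° = 86.53
Leg 2 (S48°W, 56 km): east 56 sin 228° = -41.62, north 56 cos 228° = -37.47
Leg 3 (315°, 38 km): east 38 sin 315° = -26.87, north 38 cos 315° = 26.87
Net displacement: -114.49 east, 75.93 north. Direction back to start is (114.49, -75.93): bearing = atan2(114.49, -75.93) mod 360° = 123.55° ≈ 124°.

124°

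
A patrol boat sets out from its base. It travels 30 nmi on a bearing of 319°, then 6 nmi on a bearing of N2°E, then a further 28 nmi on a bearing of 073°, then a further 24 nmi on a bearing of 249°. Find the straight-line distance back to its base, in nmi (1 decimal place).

Leg 1 (319°, 30 nmi): east 30 sin 319° = -19.68, north 30 cos 319° = 22.64
Leg 2 (N2°E, 6 nmi): east 6 sin 2° = 0.21, north 6 cos 2° = 6.00
Leg 3 (073°, 28 nmi): east 28 sin 73° = 26.78, north 28 cos 73° = 8.19
Leg 4 (249°, 24 nmi): east 24 sin 249° = -22.41, north 24 cos 249° = -8.60
Net: -15.10 east, 28.22 north. Distance = √((-15.10)² + (28.22)²) = 32.010 nmi.

32.0 nmi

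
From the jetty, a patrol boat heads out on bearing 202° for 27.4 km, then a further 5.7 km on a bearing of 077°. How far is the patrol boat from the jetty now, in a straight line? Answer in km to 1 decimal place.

24.6 km

Leg 1 (202°, 27.4 km): east 27.4 sin 202° = -10.26, north 27.4 cos 202° = -25.40
Leg 2 (077°, 5.7 km): east 5.7 sin 77° = 5.55, north 5.7 cos 77° = 1.28
Net: -4.71 east, -24.12 north. Distance = √((-4.71)² + (-24.12)²) = 24.578 km.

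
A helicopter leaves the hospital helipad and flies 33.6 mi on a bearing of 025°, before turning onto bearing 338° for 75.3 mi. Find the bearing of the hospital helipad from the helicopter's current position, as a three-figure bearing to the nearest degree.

Leg 1 (025°, 33.6 mi): east 33.6 sin 25° = 14.20, north 33.6 cos 25° = 30.45
Leg 2 (338°, 75.3 mi): east 75.3 sin 338° = -28.21, north 75.3 cos 338° = 69.82
Net displacement: -14.01 east, 100.27 north. Direction back to start is (14.01, -100.27): bearing = atan2(14.01, -100.27) mod 360° = 172.05° ≈ 172°.

172°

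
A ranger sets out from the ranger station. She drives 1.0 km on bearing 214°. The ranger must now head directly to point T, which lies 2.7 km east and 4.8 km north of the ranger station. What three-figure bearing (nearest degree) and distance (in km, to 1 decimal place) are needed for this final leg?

Leg 1 (214°, 1.0 km): east 1.0 sin 214° = -0.56, north 1.0 cos 214° = -0.83
Current position: (-0.56, -0.83). Target: (2.7, 4.8). Remaining: Δeast = 3.26, Δnorth = 5.63.
Bearing = atan2(3.26, 5.63) mod 360° = 30.07°; distance = √((3.26)² + (5.63)²) = 6.504 km.

030°, 6.5 km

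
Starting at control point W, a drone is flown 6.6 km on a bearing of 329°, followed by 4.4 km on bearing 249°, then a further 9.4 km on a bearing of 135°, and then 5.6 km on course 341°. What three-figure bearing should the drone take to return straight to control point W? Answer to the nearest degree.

135°

Leg 1 (329°, 6.6 km): east 6.6 sin 329° = -3.40, north 6.6 cos 329° = 5.66
Leg 2 (249°, 4.4 km): east 4.4 sin 249° = -4.11, north 4.4 cos 249° = -1.58
Leg 3 (135°, 9.4 km): east 9.4 sin 135° = 6.65, north 9.4 cos 135° = -6.65
Leg 4 (341°, 5.6 km): east 5.6 sin 341° = -1.82, north 5.6 cos 341° = 5.29
Net displacement: -2.68 east, 2.73 north. Direction back to start is (2.68, -2.73): bearing = atan2(2.68, -2.73) mod 360° = 135.48° ≈ 135°.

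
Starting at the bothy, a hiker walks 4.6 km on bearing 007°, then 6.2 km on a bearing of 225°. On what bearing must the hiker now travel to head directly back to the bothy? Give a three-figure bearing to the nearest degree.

Leg 1 (007°, 4.6 km): east 4.6 sin 7° = 0.56, north 4.6 cos 7° = 4.57
Leg 2 (225°, 6.2 km): east 6.2 sin 225° = -4.38, north 6.2 cos 225° = -4.38
Net displacement: -3.82 east, 0.18 north. Direction back to start is (3.82, -0.18): bearing = atan2(3.82, -0.18) mod 360° = 92.72° ≈ 093°.

093°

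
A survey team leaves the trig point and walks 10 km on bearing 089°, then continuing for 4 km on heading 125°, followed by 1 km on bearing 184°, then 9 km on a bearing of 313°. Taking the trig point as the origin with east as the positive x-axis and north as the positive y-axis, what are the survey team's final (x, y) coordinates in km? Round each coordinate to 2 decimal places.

(6.62, 3.02)

Leg 1 (089°, 10 km): east 10 sin 89° = 10.00, north 10 cos 89° = 0.17
Leg 2 (125°, 4 km): east 4 sin 125° = 3.28, north 4 cos 125° = -2.29
Leg 3 (184°, 1 km): east 1 sin 184° = -0.07, north 1 cos 184° = -1.00
Leg 4 (313°, 9 km): east 9 sin 313° = -6.58, north 9 cos 313° = 6.14
Summing: 6.62 km east, 3.02 km north → (6.62, 3.02).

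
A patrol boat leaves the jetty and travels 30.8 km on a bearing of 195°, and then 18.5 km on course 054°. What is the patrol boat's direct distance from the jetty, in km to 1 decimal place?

20.1 km

Leg 1 (195°, 30.8 km): east 30.8 sin 195° = -7.97, north 30.8 cos 195° = -29.75
Leg 2 (054°, 18.5 km): east 18.5 sin 54° = 14.97, north 18.5 cos 54° = 10.87
Net: 7.00 east, -18.88 north. Distance = √((7.00)² + (-18.88)²) = 20.131 km.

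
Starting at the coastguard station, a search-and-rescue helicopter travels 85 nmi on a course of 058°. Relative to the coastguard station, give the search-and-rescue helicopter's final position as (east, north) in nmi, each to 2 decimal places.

(72.08, 45.04)

Leg 1 (058°, 85 nmi): east 85 sin 58° = 72.08, north 85 cos 58° = 45.04
Summing: 72.08 nmi east, 45.04 nmi north → (72.08, 45.04).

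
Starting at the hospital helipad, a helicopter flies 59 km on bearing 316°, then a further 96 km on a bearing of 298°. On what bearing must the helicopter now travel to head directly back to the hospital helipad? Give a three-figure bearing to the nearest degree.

Leg 1 (316°, 59 km): east 59 sin 316° = -40.98, north 59 cos 316° = 42.44
Leg 2 (298°, 96 km): east 96 sin 298° = -84.76, north 96 cos 298° = 45.07
Net displacement: -125.75 east, 87.51 north. Direction back to start is (125.75, -87.51): bearing = atan2(125.75, -87.51) mod 360° = 124.83° ≈ 125°.

125°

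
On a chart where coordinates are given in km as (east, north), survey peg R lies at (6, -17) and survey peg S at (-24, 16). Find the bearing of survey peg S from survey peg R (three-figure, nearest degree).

Δeast = -24 − 6 = -30.00; Δnorth = 16 − -17 = 33.00.
Bearing = atan2(Δeast, Δnorth) mod 360° = 317.73° ≈ 318°.

318°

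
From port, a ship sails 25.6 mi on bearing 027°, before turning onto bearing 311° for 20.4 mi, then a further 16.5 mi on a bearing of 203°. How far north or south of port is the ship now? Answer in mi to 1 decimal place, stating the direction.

Leg 1 (027°, 25.6 mi): east 25.6 sin 27° = 11.62, north 25.6 cos 27° = 22.81
Leg 2 (311°, 20.4 mi): east 20.4 sin 311° = -15.40, north 20.4 cos 311° = 13.38
Leg 3 (203°, 16.5 mi): east 16.5 sin 203° = -6.45, north 16.5 cos 203° = -15.19
Net north component: 21.01 mi.

21.0 mi north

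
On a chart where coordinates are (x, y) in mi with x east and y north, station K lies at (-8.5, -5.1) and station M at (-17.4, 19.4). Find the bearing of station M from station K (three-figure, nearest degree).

340°

Δeast = -17.4 − -8.5 = -8.90; Δnorth = 19.4 − -5.1 = 24.50.
Bearing = atan2(Δeast, Δnorth) mod 360° = 340.04° ≈ 340°.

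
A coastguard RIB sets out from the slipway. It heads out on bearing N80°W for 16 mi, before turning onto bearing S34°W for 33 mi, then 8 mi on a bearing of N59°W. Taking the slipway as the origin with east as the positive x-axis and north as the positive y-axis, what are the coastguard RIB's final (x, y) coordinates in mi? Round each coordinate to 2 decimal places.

(-41.07, -20.46)

Leg 1 (N80°W, 16 mi): east 16 sin 280° = -15.76, north 16 cos 280° = 2.78
Leg 2 (S34°W, 33 mi): east 33 sin 214° = -18.45, north 33 cos 214° = -27.36
Leg 3 (N59°W, 8 mi): east 8 sin 301° = -6.86, north 8 cos 301° = 4.12
Summing: -41.07 mi east, -20.46 mi north → (-41.07, -20.46).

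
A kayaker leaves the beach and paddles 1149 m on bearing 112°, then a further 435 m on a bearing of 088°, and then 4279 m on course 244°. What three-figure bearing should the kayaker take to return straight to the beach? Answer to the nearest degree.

046°

Leg 1 (112°, 1149 m): east 1149 sin 112° = 1065.33, north 1149 cos 112° = -430.42
Leg 2 (088°, 435 m): east 435 sin 88° = 434.74, north 435 cos 88° = 15.18
Leg 3 (244°, 4279 m): east 4279 sin 244° = -3845.94, north 4279 cos 244° = -1875.79
Net displacement: -2345.87 east, -2291.03 north. Direction back to start is (2345.87, 2291.03): bearing = atan2(2345.87, 2291.03) mod 360° = 45.68° ≈ 046°.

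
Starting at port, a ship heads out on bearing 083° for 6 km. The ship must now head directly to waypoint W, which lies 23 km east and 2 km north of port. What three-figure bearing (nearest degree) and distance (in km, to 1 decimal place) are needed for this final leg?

086°, 17.1 km

Leg 1 (083°, 6 km): east 6 sin 83° = 5.96, north 6 cos 83° = 0.73
Current position: (5.96, 0.73). Target: (23, 2). Remaining: Δeast = 17.04, Δnorth = 1.27.
Bearing = atan2(17.04, 1.27) mod 360° = 85.74°; distance = √((17.04)² + (1.27)²) = 17.092 km.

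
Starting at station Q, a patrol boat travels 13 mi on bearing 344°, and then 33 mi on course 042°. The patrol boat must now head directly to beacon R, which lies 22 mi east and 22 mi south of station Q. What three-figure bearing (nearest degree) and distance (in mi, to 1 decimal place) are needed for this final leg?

Leg 1 (344°, 13 mi): east 13 sin 344° = -3.58, north 13 cos 344° = 12.50
Leg 2 (042°, 33 mi): east 33 sin 42° = 22.08, north 33 cos 42° = 24.52
Current position: (18.50, 37.02). Target: (22, -22). Remaining: Δeast = 3.50, Δnorth = -59.02.
Bearing = atan2(3.50, -59.02) mod 360° = 176.60°; distance = √((3.50)² + (-59.02)²) = 59.124 mi.

177°, 59.1 mi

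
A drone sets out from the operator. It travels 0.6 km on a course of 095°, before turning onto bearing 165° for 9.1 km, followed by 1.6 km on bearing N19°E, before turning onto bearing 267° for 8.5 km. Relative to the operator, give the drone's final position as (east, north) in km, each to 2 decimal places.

(-5.01, -7.77)

Leg 1 (095°, 0.6 km): east 0.6 sin 95° = 0.60, north 0.6 cos 95° = -0.05
Leg 2 (165°, 9.1 km): east 9.1 sin 165° = 2.36, north 9.1 cos 165° = -8.79
Leg 3 (N19°E, 1.6 km): east 1.6 sin 19° = 0.52, north 1.6 cos 19° = 1.51
Leg 4 (267°, 8.5 km): east 8.5 sin 267° = -8.49, north 8.5 cos 267° = -0.44
Summing: -5.01 km east, -7.77 km north → (-5.01, -7.77).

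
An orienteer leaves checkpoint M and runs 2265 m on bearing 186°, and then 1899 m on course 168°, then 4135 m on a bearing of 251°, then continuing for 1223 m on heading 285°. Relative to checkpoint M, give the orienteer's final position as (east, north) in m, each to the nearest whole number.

(-4933, -5140)

Leg 1 (186°, 2265 m): east 2265 sin 186° = -236.76, north 2265 cos 186° = -2252.59
Leg 2 (168°, 1899 m): east 1899 sin 168° = 394.82, north 1899 cos 168° = -1857.50
Leg 3 (251°, 4135 m): east 4135 sin 251° = -3909.72, north 4135 cos 251° = -1346.22
Leg 4 (285°, 1223 m): east 1223 sin 285° = -1181.33, north 1223 cos 285° = 316.54
Summing: -4932.98 m east, -5139.78 m north → (-4933, -5140).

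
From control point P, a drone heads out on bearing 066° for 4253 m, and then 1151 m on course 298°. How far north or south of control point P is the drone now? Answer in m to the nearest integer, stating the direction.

Leg 1 (066°, 4253 m): east 4253 sin 66° = 3885.31, north 4253 cos 66° = 1729.85
Leg 2 (298°, 1151 m): east 1151 sin 298° = -1016.27, north 1151 cos 298° = 540.36
Net north component: 2270.21 m.

2270 m north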